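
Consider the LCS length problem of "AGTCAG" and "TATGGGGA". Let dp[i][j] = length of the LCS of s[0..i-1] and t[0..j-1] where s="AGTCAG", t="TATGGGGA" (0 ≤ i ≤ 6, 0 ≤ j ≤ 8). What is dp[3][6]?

2

   ''  T  A  T  G  G  G  G  A
''  0  0  0  0  0  0  0  0  0
 A  0  0  1  1  1  1  1  1  1
 G  0  0  1  1  2  2  2  2  2
 T  0  1  1  2  2  2  2  2  2
 C  0  1  1  2  2  2  2  2  2
 A  0  1  2  2  2  2  2  2  3
 G  0  1  2  2  3  3  3  3  3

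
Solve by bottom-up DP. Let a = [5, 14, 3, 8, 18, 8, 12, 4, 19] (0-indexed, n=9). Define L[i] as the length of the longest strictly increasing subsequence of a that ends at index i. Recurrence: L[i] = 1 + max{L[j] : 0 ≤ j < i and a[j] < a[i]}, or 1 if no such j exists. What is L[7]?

2

   i    0    1    2    3    4    5    6    7    8
a[i]    5   14    3    8   18    8   12    4   19
L[i]    1    2    1    2    3    2    3    2    4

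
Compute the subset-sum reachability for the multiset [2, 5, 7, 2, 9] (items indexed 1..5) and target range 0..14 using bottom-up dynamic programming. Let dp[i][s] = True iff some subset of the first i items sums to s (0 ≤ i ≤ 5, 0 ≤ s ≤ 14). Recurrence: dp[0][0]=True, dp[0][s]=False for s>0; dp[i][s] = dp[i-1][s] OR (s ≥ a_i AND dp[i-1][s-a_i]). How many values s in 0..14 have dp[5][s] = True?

10

i\s   0   1   2   3   4   5   6   7   8   9  10  11  12  13  14
  0   T   F   F   F   F   F   F   F   F   F   F   F   F   F   F
  1   T   F   T   F   F   F   F   F   F   F   F   F   F   F   F
  2   T   F   T   F   F   T   F   T   F   F   F   F   F   F   F
  3   T   F   T   F   F   T   F   T   F   T   F   F   T   F   T
  4   T   F   T   F   T   T   F   T   F   T   F   T   T   F   T
  5   T   F   T   F   T   T   F   T   F   T   F   T   T   T   T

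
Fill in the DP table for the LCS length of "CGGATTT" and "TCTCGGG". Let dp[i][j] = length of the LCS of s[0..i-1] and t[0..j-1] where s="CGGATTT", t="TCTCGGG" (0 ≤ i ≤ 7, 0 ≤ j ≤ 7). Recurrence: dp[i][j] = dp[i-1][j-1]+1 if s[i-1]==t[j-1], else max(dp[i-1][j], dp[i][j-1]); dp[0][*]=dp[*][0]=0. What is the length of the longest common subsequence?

3

   ''  T  C  T  C  G  G  G
''  0  0  0  0  0  0  0  0
 C  0  0  1  1  1  1  1  1
 G  0  0  1  1  1  2  2  2
 G  0  0  1  1  1  2  3  3
 A  0  0  1  1  1  2  3  3
 T  0  1  1  2  2  2  3  3
 T  0  1  1  2  2  2  3  3
 T  0  1  1  2  2  2  3  3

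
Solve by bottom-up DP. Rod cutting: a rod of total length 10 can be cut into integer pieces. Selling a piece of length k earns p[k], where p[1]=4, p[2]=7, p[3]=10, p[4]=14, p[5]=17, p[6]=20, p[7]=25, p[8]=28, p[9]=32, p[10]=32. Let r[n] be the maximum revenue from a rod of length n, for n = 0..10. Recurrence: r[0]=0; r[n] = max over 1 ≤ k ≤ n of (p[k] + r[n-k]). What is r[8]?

   n    0    1    2    3    4    5    6    7    8    9   10
r[n]    0    4    8   12   16   20   24   28   32   36   40

32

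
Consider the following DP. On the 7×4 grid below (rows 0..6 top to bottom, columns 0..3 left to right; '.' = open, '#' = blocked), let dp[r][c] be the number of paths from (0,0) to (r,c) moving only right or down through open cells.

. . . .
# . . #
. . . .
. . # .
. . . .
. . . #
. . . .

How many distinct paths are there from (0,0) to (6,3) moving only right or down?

r\c   0   1   2   3
  0   1   1   1   1
  1   0   1   2   0
  2   0   1   3   3
  3   0   1   0   3
  4   0   1   1   4
  5   0   1   2   0
  6   0   1   3   3

3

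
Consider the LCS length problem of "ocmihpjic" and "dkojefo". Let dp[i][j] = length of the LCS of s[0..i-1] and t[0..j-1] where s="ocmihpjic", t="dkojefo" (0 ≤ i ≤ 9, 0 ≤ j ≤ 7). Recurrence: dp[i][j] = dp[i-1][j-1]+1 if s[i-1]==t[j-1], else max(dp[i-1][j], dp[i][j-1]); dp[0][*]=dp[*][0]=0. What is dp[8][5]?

   ''  d  k  o  j  e  f  o
''  0  0  0  0  0  0  0  0
 o  0  0  0  1  1  1  1  1
 c  0  0  0  1  1  1  1  1
 m  0  0  0  1  1  1  1  1
 i  0  0  0  1  1  1  1  1
 h  0  0  0  1  1  1  1  1
 p  0  0  0  1  1  1  1  1
 j  0  0  0  1  2  2  2  2
 i  0  0  0  1  2  2  2  2
 c  0  0  0  1  2  2  2  2

2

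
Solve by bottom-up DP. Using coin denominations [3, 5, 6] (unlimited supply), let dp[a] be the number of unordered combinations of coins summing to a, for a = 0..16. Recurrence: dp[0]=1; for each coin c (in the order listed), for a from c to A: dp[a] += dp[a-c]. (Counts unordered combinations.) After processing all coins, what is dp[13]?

1

after  coin     0     1     2     3     4     5     6     7     8     9    10    11    12    13    14    15    16
          3     1     0     0     1     0     0     1     0     0     1     0     0     1     0     0     1     0
          5     1     0     0     1     0     1     1     0     1     1     1     1     1     1     1     2     1
          6     1     0     0     1     0     1     2     0     1     2     1     2     3     1     2     4     2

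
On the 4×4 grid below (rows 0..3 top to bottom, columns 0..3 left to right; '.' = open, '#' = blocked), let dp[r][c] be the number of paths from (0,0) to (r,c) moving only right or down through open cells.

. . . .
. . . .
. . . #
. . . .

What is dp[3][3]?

r\c   0   1   2   3
  0   1   1   1   1
  1   1   2   3   4
  2   1   3   6   0
  3   1   4  10  10

10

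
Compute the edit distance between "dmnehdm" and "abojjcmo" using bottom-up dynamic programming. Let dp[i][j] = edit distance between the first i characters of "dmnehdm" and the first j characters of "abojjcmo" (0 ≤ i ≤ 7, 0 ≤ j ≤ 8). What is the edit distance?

7

   ''  a  b  o  j  j  c  m  o
''  0  1  2  3  4  5  6  7  8
 d  1  1  2  3  4  5  6  7  8
 m  2  2  2  3  4  5  6  6  7
 n  3  3  3  3  4  5  6  7  7
 e  4  4  4  4  4  5  6  7  8
 h  5  5  5  5  5  5  6  7  8
 d  6  6  6  6  6  6  6  7  8
 m  7  7  7  7  7  7  7  6  7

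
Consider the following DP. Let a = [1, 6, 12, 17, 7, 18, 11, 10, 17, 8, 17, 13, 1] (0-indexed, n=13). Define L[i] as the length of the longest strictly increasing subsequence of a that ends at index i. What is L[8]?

   i    0    1    2    3    4    5    6    7    8    9   10   11   12
a[i]    1    6   12   17    7   18   11   10   17    8   17   13    1
L[i]    1    2    3    4    3    5    4    4    5    4    5    5    1

5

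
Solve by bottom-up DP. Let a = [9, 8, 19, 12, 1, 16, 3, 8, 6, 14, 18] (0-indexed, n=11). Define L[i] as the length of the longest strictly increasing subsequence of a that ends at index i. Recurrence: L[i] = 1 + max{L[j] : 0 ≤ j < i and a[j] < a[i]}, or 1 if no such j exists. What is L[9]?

   i    0    1    2    3    4    5    6    7    8    9   10
a[i]    9    8   19   12    1   16    3    8    6   14   18
L[i]    1    1    2    2    1    3    2    3    3    4    5

4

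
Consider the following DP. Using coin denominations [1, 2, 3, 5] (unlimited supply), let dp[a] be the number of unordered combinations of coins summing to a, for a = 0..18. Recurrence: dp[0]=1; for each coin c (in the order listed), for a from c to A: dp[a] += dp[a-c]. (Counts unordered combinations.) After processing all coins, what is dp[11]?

24

after  coin     0     1     2     3     4     5     6     7     8     9    10    11    12    13    14    15    16    17    18
          1     1     1     1     1     1     1     1     1     1     1     1     1     1     1     1     1     1     1     1
          2     1     1     2     2     3     3     4     4     5     5     6     6     7     7     8     8     9     9    10
          3     1     1     2     3     4     5     7     8    10    12    14    16    19    21    24    27    30    33    37
          5     1     1     2     3     4     6     8    10    13    16    20    24    29    34    40    47    54    62    71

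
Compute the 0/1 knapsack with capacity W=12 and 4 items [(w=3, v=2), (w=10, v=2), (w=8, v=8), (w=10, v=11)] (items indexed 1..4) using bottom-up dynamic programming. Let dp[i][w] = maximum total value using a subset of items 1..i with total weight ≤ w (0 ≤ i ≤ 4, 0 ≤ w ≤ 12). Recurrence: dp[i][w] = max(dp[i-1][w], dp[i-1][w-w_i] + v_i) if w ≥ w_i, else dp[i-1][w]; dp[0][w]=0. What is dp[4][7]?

2

i\w   0   1   2   3   4   5   6   7   8   9  10  11  12
  0   0   0   0   0   0   0   0   0   0   0   0   0   0
  1   0   0   0   2   2   2   2   2   2   2   2   2   2
  2   0   0   0   2   2   2   2   2   2   2   2   2   2
  3   0   0   0   2   2   2   2   2   8   8   8  10  10
  4   0   0   0   2   2   2   2   2   8   8  11  11  11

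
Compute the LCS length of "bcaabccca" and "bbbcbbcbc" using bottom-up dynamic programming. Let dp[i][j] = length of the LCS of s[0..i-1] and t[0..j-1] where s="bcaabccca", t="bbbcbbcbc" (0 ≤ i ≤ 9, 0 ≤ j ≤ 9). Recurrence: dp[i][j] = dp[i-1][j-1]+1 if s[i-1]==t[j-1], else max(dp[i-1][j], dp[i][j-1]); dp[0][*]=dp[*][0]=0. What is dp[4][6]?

2

   ''  b  b  b  c  b  b  c  b  c
''  0  0  0  0  0  0  0  0  0  0
 b  0  1  1  1  1  1  1  1  1  1
 c  0  1  1  1  2  2  2  2  2  2
 a  0  1  1  1  2  2  2  2  2  2
 a  0  1  1  1  2  2  2  2  2  2
 b  0  1  2  2  2  3  3  3  3  3
 c  0  1  2  2  3  3  3  4  4  4
 c  0  1  2  2  3  3  3  4  4  5
 c  0  1  2  2  3  3  3  4  4  5
 a  0  1  2  2  3  3  3  4  4  5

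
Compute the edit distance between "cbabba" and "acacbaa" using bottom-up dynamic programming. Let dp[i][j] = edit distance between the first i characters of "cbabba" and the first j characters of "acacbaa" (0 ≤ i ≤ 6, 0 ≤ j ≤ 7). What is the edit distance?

   ''  a  c  a  c  b  a  a
''  0  1  2  3  4  5  6  7
 c  1  1  1  2  3  4  5  6
 b  2  2  2  2  3  3  4  5
 a  3  2  3  2  3  4  3  4
 b  4  3  3  3  3  3  4  4
 b  5  4  4  4  4  3  4  5
 a  6  5  5  4  5  4  3  4

4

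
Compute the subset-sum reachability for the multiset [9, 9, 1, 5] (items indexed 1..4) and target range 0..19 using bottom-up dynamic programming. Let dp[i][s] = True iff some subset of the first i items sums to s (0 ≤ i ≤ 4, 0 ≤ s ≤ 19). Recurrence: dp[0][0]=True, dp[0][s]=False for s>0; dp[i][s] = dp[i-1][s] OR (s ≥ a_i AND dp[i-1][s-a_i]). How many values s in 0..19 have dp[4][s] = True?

10

i\s   0   1   2   3   4   5   6   7   8   9  10  11  12  13  14  15  16  17  18  19
  0   T   F   F   F   F   F   F   F   F   F   F   F   F   F   F   F   F   F   F   F
  1   T   F   F   F   F   F   F   F   F   T   F   F   F   F   F   F   F   F   F   F
  2   T   F   F   F   F   F   F   F   F   T   F   F   F   F   F   F   F   F   T   F
  3   T   T   F   F   F   F   F   F   F   T   T   F   F   F   F   F   F   F   T   T
  4   T   T   F   F   F   T   T   F   F   T   T   F   F   F   T   T   F   F   T   T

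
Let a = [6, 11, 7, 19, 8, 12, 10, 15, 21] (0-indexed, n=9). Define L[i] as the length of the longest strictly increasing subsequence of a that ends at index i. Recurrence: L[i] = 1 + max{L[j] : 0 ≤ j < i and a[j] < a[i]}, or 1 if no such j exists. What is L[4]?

   i    0    1    2    3    4    5    6    7    8
a[i]    6   11    7   19    8   12   10   15   21
L[i]    1    2    2    3    3    4    4    5    6

3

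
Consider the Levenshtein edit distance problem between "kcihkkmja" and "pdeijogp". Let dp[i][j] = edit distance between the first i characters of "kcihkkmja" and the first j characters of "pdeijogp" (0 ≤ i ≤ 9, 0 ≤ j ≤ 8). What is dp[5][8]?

   ''  p  d  e  i  j  o  g  p
''  0  1  2  3  4  5  6  7  8
 k  1  1  2  3  4  5  6  7  8
 c  2  2  2  3  4  5  6  7  8
 i  3  3  3  3  3  4  5  6  7
 h  4  4  4  4  4  4  5  6  7
 k  5  5  5  5  5  5  5  6  7
 k  6  6  6  6  6  6  6  6  7
 m  7  7  7  7  7  7  7  7  7
 j  8  8  8  8  8  7  8  8  8
 a  9  9  9  9  9  8  8  9  9

7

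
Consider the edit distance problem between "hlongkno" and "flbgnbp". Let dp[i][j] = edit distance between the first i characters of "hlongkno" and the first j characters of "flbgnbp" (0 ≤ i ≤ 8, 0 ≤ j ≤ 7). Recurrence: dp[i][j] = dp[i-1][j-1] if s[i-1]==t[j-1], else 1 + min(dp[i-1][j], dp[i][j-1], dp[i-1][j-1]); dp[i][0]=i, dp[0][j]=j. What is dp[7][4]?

5

   ''  f  l  b  g  n  b  p
''  0  1  2  3  4  5  6  7
 h  1  1  2  3  4  5  6  7
 l  2  2  1  2  3  4  5  6
 o  3  3  2  2  3  4  5  6
 n  4  4  3  3  3  3  4  5
 g  5  5  4  4  3  4  4  5
 k  6  6  5  5  4  4  5  5
 n  7  7  6  6  5  4  5  6
 o  8  8  7  7  6  5  5  6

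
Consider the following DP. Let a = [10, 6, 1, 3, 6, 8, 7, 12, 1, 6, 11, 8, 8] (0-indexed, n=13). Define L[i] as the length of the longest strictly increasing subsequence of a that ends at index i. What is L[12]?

   i    0    1    2    3    4    5    6    7    8    9   10   11   12
a[i]   10    6    1    3    6    8    7   12    1    6   11    8    8
L[i]    1    1    1    2    3    4    4    5    1    3    5    5    5

5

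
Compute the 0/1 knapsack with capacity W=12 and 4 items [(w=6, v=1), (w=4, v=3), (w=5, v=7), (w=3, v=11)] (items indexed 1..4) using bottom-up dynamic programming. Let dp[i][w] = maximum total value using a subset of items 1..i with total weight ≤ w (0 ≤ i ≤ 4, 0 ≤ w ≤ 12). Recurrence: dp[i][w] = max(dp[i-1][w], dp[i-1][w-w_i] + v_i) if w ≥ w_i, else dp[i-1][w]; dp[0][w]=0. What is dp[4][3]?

i\w   0   1   2   3   4   5   6   7   8   9  10  11  12
  0   0   0   0   0   0   0   0   0   0   0   0   0   0
  1   0   0   0   0   0   0   1   1   1   1   1   1   1
  2   0   0   0   0   3   3   3   3   3   3   4   4   4
  3   0   0   0   0   3   7   7   7   7  10  10  10  10
  4   0   0   0  11  11  11  11  14  18  18  18  18  21

11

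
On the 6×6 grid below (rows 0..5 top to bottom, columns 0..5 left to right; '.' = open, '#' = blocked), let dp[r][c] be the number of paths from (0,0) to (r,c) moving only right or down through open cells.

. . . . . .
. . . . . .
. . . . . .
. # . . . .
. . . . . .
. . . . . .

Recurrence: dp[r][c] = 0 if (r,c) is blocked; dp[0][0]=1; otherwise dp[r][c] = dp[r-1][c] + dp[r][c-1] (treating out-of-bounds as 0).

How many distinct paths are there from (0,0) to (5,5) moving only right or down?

r\c   0   1   2   3   4   5
  0   1   1   1   1   1   1
  1   1   2   3   4   5   6
  2   1   3   6  10  15  21
  3   1   0   6  16  31  52
  4   1   1   7  23  54 106
  5   1   2   9  32  86 192

192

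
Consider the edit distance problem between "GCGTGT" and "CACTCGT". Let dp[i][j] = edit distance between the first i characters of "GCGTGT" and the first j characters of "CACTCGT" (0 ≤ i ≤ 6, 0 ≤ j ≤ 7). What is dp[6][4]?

4

   ''  C  A  C  T  C  G  T
''  0  1  2  3  4  5  6  7
 G  1  1  2  3  4  5  5  6
 C  2  1  2  2  3  4  5  6
 G  3  2  2  3  3  4  4  5
 T  4  3  3  3  3  4  5  4
 G  5  4  4  4  4  4  4  5
 T  6  5  5  5  4  5  5  4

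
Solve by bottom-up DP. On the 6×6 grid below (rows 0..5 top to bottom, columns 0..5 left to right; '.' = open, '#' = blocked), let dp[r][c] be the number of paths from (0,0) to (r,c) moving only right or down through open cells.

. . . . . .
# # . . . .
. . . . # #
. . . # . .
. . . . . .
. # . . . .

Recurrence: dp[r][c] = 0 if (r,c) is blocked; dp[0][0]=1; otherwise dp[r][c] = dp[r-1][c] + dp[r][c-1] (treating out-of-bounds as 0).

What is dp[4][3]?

r\c   0   1   2   3   4   5
  0   1   1   1   1   1   1
  1   0   0   1   2   3   4
  2   0   0   1   3   0   0
  3   0   0   1   0   0   0
  4   0   0   1   1   1   1
  5   0   0   1   2   3   4

1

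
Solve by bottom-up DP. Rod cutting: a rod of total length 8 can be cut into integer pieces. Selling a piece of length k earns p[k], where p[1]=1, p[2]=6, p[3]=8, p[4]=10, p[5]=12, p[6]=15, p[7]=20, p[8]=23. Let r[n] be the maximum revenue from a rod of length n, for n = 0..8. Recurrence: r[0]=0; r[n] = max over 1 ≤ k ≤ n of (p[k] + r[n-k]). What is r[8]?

24

   n    0    1    2    3    4    5    6    7    8
r[n]    0    1    6    8   12   14   18   20   24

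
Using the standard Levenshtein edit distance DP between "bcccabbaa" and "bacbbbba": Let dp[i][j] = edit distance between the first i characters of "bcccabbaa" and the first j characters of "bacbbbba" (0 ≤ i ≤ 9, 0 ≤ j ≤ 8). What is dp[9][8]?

4

   ''  b  a  c  b  b  b  b  a
''  0  1  2  3  4  5  6  7  8
 b  1  0  1  2  3  4  5  6  7
 c  2  1  1  1  2  3  4  5  6
 c  3  2  2  1  2  3  4  5  6
 c  4  3  3  2  2  3  4  5  6
 a  5  4  3  3  3  3  4  5  5
 b  6  5  4  4  3  3  3  4  5
 b  7  6  5  5  4  3  3  3  4
 a  8  7  6  6  5  4  4  4  3
 a  9  8  7  7  6  5  5  5  4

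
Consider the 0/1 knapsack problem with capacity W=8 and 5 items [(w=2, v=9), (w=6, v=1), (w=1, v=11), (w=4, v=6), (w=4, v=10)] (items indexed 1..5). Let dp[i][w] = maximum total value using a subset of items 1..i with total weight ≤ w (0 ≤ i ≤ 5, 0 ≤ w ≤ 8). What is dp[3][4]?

20

i\w   0   1   2   3   4   5   6   7   8
  0   0   0   0   0   0   0   0   0   0
  1   0   0   9   9   9   9   9   9   9
  2   0   0   9   9   9   9   9   9  10
  3   0  11  11  20  20  20  20  20  20
  4   0  11  11  20  20  20  20  26  26
  5   0  11  11  20  20  21  21  30  30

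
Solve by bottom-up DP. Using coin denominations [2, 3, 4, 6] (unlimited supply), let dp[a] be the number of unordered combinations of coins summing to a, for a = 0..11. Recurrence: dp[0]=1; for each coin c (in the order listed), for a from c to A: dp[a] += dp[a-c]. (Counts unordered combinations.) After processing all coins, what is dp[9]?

after  coin     0     1     2     3     4     5     6     7     8     9    10    11
          2     1     0     1     0     1     0     1     0     1     0     1     0
          3     1     0     1     1     1     1     2     1     2     2     2     2
          4     1     0     1     1     2     1     3     2     4     3     5     4
          6     1     0     1     1     2     1     4     2     5     4     7     5

4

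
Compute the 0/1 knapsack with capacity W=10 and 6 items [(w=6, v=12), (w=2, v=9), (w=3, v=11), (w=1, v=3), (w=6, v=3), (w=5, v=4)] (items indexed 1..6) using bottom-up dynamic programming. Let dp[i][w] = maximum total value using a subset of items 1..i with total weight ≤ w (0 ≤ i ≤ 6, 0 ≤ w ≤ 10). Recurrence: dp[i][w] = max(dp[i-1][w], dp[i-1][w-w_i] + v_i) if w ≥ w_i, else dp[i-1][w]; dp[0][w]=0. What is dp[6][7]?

i\w   0   1   2   3   4   5   6   7   8   9  10
  0   0   0   0   0   0   0   0   0   0   0   0
  1   0   0   0   0   0   0  12  12  12  12  12
  2   0   0   9   9   9   9  12  12  21  21  21
  3   0   0   9  11  11  20  20  20  21  23  23
  4   0   3   9  12  14  20  23  23  23  24  26
  5   0   3   9  12  14  20  23  23  23  24  26
  6   0   3   9  12  14  20  23  23  23  24  26

23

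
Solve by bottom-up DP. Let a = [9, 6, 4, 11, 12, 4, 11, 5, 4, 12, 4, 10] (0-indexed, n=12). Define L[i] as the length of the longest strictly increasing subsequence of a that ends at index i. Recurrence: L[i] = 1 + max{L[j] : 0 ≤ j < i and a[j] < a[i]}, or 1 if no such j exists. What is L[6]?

   i    0    1    2    3    4    5    6    7    8    9   10   11
a[i]    9    6    4   11   12    4   11    5    4   12    4   10
L[i]    1    1    1    2    3    1    2    2    1    3    1    3

2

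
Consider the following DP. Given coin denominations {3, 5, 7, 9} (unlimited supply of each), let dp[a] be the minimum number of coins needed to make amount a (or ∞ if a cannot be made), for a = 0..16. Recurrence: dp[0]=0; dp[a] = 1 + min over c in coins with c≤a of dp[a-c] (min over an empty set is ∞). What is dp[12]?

2

 a  0  1  2  3  4  5  6  7  8  9 10 11 12 13 14 15 16
dp  0  -  -  1  -  1  2  1  2  1  2  3  2  3  2  3  2
(- denotes ∞ / unreachable)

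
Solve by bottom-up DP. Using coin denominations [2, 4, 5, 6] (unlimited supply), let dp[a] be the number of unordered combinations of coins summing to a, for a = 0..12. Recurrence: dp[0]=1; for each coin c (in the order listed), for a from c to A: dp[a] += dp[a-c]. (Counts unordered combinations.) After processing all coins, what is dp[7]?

after  coin     0     1     2     3     4     5     6     7     8     9    10    11    12
          2     1     0     1     0     1     0     1     0     1     0     1     0     1
          4     1     0     1     0     2     0     2     0     3     0     3     0     4
          5     1     0     1     0     2     1     2     1     3     2     4     2     5
          6     1     0     1     0     2     1     3     1     4     2     6     3     8

1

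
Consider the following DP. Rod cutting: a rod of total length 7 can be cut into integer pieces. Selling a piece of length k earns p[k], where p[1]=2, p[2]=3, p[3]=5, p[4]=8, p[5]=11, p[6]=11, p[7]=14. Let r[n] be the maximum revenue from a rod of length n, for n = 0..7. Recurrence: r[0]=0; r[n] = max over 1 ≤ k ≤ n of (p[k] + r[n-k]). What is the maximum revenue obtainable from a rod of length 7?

15

   n    0    1    2    3    4    5    6    7
r[n]    0    2    4    6    8   11   13   15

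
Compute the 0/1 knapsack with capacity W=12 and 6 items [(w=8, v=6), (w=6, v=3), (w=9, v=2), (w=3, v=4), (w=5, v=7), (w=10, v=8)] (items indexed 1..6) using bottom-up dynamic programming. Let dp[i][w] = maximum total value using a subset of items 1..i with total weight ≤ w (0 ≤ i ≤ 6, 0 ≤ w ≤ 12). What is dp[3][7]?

i\w   0   1   2   3   4   5   6   7   8   9  10  11  12
  0   0   0   0   0   0   0   0   0   0   0   0   0   0
  1   0   0   0   0   0   0   0   0   6   6   6   6   6
  2   0   0   0   0   0   0   3   3   6   6   6   6   6
  3   0   0   0   0   0   0   3   3   6   6   6   6   6
  4   0   0   0   4   4   4   4   4   6   7   7  10  10
  5   0   0   0   4   4   7   7   7  11  11  11  11  11
  6   0   0   0   4   4   7   7   7  11  11  11  11  11

3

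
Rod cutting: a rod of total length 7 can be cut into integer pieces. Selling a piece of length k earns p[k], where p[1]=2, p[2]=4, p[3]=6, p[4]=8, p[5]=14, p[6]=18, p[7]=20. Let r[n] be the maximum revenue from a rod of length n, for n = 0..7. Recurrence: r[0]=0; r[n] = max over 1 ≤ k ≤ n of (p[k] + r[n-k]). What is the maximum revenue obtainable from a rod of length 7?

   n    0    1    2    3    4    5    6    7
r[n]    0    2    4    6    8   14   18   20

20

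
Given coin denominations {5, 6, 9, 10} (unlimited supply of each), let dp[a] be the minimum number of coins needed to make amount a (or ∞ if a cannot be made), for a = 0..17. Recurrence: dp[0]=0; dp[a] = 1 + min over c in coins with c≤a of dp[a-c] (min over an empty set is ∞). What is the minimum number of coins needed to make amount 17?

 a  0  1  2  3  4  5  6  7  8  9 10 11 12 13 14 15 16 17
dp  0  -  -  -  -  1  1  -  -  1  1  2  2  -  2  2  2  3
(- denotes ∞ / unreachable)

3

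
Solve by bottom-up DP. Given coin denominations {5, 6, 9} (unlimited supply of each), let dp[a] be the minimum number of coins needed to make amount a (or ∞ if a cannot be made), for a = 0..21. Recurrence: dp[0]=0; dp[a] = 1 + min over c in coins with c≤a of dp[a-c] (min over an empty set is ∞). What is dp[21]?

3

 a  0  1  2  3  4  5  6  7  8  9 10 11 12 13 14 15 16 17 18 19 20 21
dp  0  -  -  -  -  1  1  -  -  1  2  2  2  -  2  2  3  3  2  3  3  3
(- denotes ∞ / unreachable)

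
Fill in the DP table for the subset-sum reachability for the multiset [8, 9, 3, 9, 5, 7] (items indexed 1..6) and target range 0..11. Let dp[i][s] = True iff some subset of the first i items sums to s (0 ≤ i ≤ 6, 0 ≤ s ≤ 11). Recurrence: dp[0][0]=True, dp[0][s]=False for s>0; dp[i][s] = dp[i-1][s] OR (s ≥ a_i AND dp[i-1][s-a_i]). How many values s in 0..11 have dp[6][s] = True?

8

i\s   0   1   2   3   4   5   6   7   8   9  10  11
  0   T   F   F   F   F   F   F   F   F   F   F   F
  1   T   F   F   F   F   F   F   F   T   F   F   F
  2   T   F   F   F   F   F   F   F   T   T   F   F
  3   T   F   F   T   F   F   F   F   T   T   F   T
  4   T   F   F   T   F   F   F   F   T   T   F   T
  5   T   F   F   T   F   T   F   F   T   T   F   T
  6   T   F   F   T   F   T   F   T   T   T   T   T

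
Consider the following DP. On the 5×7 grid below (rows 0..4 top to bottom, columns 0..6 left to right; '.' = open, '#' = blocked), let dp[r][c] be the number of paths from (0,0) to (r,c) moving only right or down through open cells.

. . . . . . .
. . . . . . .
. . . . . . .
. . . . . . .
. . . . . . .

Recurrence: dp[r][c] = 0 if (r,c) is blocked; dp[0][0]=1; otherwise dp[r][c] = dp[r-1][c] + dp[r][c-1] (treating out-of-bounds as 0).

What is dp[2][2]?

6

r\c   0   1   2   3   4   5   6
  0   1   1   1   1   1   1   1
  1   1   2   3   4   5   6   7
  2   1   3   6  10  15  21  28
  3   1   4  10  20  35  56  84
  4   1   5  15  35  70 126 210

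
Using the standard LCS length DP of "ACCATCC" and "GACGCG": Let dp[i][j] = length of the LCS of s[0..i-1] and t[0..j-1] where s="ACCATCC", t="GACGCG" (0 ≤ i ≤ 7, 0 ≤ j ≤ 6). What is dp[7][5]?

   ''  G  A  C  G  C  G
''  0  0  0  0  0  0  0
 A  0  0  1  1  1  1  1
 C  0  0  1  2  2  2  2
 C  0  0  1  2  2  3  3
 A  0  0  1  2  2  3  3
 T  0  0  1  2  2  3  3
 C  0  0  1  2  2  3  3
 C  0  0  1  2  2  3  3

3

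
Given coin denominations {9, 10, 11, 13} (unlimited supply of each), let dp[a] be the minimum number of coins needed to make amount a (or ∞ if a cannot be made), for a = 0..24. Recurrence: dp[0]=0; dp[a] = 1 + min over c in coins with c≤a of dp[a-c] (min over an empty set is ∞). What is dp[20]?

 a  0  1  2  3  4  5  6  7  8  9 10 11 12 13 14 15 16 17 18 19 20 21 22 23 24
dp  0  -  -  -  -  -  -  -  -  1  1  1  -  1  -  -  -  -  2  2  2  2  2  2  2
(- denotes ∞ / unreachable)

2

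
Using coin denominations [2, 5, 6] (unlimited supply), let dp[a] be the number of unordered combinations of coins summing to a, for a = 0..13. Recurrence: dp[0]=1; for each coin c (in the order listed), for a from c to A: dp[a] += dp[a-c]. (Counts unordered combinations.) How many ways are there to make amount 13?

2

after  coin     0     1     2     3     4     5     6     7     8     9    10    11    12    13
          2     1     0     1     0     1     0     1     0     1     0     1     0     1     0
          5     1     0     1     0     1     1     1     1     1     1     2     1     2     1
          6     1     0     1     0     1     1     2     1     2     1     3     2     4     2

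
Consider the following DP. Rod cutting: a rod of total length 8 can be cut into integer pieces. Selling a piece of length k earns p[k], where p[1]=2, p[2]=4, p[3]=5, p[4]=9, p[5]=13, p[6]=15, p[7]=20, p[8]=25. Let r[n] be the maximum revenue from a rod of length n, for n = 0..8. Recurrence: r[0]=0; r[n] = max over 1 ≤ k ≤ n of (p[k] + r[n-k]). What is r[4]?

9

   n    0    1    2    3    4    5    6    7    8
r[n]    0    2    4    6    9   13   15   20   25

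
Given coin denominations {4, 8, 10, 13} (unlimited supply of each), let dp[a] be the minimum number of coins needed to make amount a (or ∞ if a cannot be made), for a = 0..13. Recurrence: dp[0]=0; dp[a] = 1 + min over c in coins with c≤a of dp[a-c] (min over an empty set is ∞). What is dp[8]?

1

 a  0  1  2  3  4  5  6  7  8  9 10 11 12 13
dp  0  -  -  -  1  -  -  -  1  -  1  -  2  1
(- denotes ∞ / unreachable)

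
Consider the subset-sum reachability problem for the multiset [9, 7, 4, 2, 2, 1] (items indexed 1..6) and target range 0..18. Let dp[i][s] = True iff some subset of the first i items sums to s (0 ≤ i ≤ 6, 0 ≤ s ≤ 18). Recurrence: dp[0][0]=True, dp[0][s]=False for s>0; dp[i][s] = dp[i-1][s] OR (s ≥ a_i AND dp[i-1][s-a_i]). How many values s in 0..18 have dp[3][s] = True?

i\s   0   1   2   3   4   5   6   7   8   9  10  11  12  13  14  15  16  17  18
  0   T   F   F   F   F   F   F   F   F   F   F   F   F   F   F   F   F   F   F
  1   T   F   F   F   F   F   F   F   F   T   F   F   F   F   F   F   F   F   F
  2   T   F   F   F   F   F   F   T   F   T   F   F   F   F   F   F   T   F   F
  3   T   F   F   F   T   F   F   T   F   T   F   T   F   T   F   F   T   F   F
  4   T   F   T   F   T   F   T   T   F   T   F   T   F   T   F   T   T   F   T
  5   T   F   T   F   T   F   T   T   T   T   F   T   F   T   F   T   T   T   T
  6   T   T   T   T   T   T   T   T   T   T   T   T   T   T   T   T   T   T   T

7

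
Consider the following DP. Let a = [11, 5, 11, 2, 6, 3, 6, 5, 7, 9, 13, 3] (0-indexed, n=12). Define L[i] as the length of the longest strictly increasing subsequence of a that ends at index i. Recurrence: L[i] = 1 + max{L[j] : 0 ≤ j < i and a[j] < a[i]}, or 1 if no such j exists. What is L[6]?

3

   i    0    1    2    3    4    5    6    7    8    9   10   11
a[i]   11    5   11    2    6    3    6    5    7    9   13    3
L[i]    1    1    2    1    2    2    3    3    4    5    6    2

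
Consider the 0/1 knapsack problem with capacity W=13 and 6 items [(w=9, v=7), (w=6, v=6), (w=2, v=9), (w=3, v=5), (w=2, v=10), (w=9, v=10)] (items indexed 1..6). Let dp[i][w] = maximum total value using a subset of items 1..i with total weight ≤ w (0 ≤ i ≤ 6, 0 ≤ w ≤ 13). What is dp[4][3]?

i\w   0   1   2   3   4   5   6   7   8   9  10  11  12  13
  0   0   0   0   0   0   0   0   0   0   0   0   0   0   0
  1   0   0   0   0   0   0   0   0   0   7   7   7   7   7
  2   0   0   0   0   0   0   6   6   6   7   7   7   7   7
  3   0   0   9   9   9   9   9   9  15  15  15  16  16  16
  4   0   0   9   9   9  14  14  14  15  15  15  20  20  20
  5   0   0  10  10  19  19  19  24  24  24  25  25  25  30
  6   0   0  10  10  19  19  19  24  24  24  25  25  25  30

9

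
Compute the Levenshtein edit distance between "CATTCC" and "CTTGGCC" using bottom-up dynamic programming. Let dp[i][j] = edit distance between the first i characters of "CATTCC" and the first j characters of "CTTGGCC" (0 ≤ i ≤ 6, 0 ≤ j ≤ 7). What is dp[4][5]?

   ''  C  T  T  G  G  C  C
''  0  1  2  3  4  5  6  7
 C  1  0  1  2  3  4  5  6
 A  2  1  1  2  3  4  5  6
 T  3  2  1  1  2  3  4  5
 T  4  3  2  1  2  3  4  5
 C  5  4  3  2  2  3  3  4
 C  6  5  4  3  3  3  3  3

3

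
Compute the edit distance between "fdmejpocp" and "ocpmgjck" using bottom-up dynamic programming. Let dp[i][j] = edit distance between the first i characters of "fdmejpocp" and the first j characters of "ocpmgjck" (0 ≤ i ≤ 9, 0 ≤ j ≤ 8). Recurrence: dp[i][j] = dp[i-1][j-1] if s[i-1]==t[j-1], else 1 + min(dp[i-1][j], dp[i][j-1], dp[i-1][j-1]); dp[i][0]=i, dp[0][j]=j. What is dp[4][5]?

   ''  o  c  p  m  g  j  c  k
''  0  1  2  3  4  5  6  7  8
 f  1  1  2  3  4  5  6  7  8
 d  2  2  2  3  4  5  6  7  8
 m  3  3  3  3  3  4  5  6  7
 e  4  4  4  4  4  4  5  6  7
 j  5  5  5  5  5  5  4  5  6
 p  6  6  6  5  6  6  5  5  6
 o  7  6  7  6  6  7  6  6  6
 c  8  7  6  7  7  7  7  6  7
 p  9  8  7  6  7  8  8  7  7

4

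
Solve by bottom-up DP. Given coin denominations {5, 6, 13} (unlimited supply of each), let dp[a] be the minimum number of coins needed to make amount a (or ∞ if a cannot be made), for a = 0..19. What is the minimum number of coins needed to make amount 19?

 a  0  1  2  3  4  5  6  7  8  9 10 11 12 13 14 15 16 17 18 19
dp  0  -  -  -  -  1  1  -  -  -  2  2  2  1  -  3  3  3  2  2
(- denotes ∞ / unreachable)

2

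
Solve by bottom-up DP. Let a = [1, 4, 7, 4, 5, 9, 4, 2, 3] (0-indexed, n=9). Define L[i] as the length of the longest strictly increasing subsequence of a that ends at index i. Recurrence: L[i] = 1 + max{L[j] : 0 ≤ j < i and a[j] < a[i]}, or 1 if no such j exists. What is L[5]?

4

   i    0    1    2    3    4    5    6    7    8
a[i]    1    4    7    4    5    9    4    2    3
L[i]    1    2    3    2    3    4    2    2    3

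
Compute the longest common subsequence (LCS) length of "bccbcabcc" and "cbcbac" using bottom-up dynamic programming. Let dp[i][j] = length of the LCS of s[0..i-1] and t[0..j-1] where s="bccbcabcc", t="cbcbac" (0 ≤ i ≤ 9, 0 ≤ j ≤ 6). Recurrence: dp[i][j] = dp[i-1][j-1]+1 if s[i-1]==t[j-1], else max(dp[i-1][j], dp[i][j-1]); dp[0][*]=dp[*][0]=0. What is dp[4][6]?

   ''  c  b  c  b  a  c
''  0  0  0  0  0  0  0
 b  0  0  1  1  1  1  1
 c  0  1  1  2  2  2  2
 c  0  1  1  2  2  2  3
 b  0  1  2  2  3  3  3
 c  0  1  2  3  3  3  4
 a  0  1  2  3  3  4  4
 b  0  1  2  3  4  4  4
 c  0  1  2  3  4  4  5
 c  0  1  2  3  4  4  5

3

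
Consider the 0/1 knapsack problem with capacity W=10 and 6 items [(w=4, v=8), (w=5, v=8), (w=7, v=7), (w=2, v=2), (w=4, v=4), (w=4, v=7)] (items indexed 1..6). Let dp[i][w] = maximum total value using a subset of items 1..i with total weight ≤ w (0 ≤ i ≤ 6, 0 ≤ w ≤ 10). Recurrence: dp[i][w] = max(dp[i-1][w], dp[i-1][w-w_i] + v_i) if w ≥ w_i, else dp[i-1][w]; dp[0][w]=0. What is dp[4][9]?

i\w   0   1   2   3   4   5   6   7   8   9  10
  0   0   0   0   0   0   0   0   0   0   0   0
  1   0   0   0   0   8   8   8   8   8   8   8
  2   0   0   0   0   8   8   8   8   8  16  16
  3   0   0   0   0   8   8   8   8   8  16  16
  4   0   0   2   2   8   8  10  10  10  16  16
  5   0   0   2   2   8   8  10  10  12  16  16
  6   0   0   2   2   8   8  10  10  15  16  17

16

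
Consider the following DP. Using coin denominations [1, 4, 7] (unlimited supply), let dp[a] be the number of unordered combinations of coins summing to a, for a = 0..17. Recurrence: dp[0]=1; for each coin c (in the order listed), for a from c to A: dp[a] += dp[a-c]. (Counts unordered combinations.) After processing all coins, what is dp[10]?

after  coin     0     1     2     3     4     5     6     7     8     9    10    11    12    13    14    15    16    17
          1     1     1     1     1     1     1     1     1     1     1     1     1     1     1     1     1     1     1
          4     1     1     1     1     2     2     2     2     3     3     3     3     4     4     4     4     5     5
          7     1     1     1     1     2     2     2     3     4     4     4     5     6     6     7     8     9     9

4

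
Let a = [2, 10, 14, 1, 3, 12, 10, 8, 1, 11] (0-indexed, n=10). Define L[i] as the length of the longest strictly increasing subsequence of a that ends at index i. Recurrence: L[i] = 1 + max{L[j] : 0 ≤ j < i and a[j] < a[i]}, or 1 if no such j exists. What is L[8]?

1

   i    0    1    2    3    4    5    6    7    8    9
a[i]    2   10   14    1    3   12   10    8    1   11
L[i]    1    2    3    1    2    3    3    3    1    4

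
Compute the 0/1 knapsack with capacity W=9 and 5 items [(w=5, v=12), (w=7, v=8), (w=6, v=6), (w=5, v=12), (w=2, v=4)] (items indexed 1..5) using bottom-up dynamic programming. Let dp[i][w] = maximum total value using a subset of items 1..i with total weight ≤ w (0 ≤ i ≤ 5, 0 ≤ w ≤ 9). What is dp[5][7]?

16

i\w   0   1   2   3   4   5   6   7   8   9
  0   0   0   0   0   0   0   0   0   0   0
  1   0   0   0   0   0  12  12  12  12  12
  2   0   0   0   0   0  12  12  12  12  12
  3   0   0   0   0   0  12  12  12  12  12
  4   0   0   0   0   0  12  12  12  12  12
  5   0   0   4   4   4  12  12  16  16  16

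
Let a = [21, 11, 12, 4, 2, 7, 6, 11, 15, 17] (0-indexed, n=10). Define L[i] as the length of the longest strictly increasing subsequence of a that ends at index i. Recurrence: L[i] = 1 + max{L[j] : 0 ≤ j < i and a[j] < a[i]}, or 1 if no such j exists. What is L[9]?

   i    0    1    2    3    4    5    6    7    8    9
a[i]   21   11   12    4    2    7    6   11   15   17
L[i]    1    1    2    1    1    2    2    3    4    5

5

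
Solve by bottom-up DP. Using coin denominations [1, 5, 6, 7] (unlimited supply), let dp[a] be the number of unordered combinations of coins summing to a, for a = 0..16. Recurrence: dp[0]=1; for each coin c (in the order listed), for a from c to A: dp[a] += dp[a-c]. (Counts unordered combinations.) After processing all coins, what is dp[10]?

5

after  coin     0     1     2     3     4     5     6     7     8     9    10    11    12    13    14    15    16
          1     1     1     1     1     1     1     1     1     1     1     1     1     1     1     1     1     1
          5     1     1     1     1     1     2     2     2     2     2     3     3     3     3     3     4     4
          6     1     1     1     1     1     2     3     3     3     3     4     5     6     6     6     7     8
          7     1     1     1     1     1     2     3     4     4     4     5     6     8     9    10    11    12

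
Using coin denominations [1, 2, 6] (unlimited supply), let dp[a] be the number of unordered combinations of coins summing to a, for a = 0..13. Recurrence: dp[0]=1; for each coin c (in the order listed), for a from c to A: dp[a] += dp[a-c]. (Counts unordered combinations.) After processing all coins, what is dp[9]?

after  coin     0     1     2     3     4     5     6     7     8     9    10    11    12    13
          1     1     1     1     1     1     1     1     1     1     1     1     1     1     1
          2     1     1     2     2     3     3     4     4     5     5     6     6     7     7
          6     1     1     2     2     3     3     5     5     7     7     9     9    12    12

7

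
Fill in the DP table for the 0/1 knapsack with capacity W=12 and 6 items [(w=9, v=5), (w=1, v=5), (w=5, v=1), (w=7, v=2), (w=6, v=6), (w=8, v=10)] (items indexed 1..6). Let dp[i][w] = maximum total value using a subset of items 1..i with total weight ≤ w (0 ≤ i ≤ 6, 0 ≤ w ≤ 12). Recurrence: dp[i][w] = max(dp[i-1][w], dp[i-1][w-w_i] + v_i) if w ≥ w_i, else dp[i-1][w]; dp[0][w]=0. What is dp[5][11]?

i\w   0   1   2   3   4   5   6   7   8   9  10  11  12
  0   0   0   0   0   0   0   0   0   0   0   0   0   0
  1   0   0   0   0   0   0   0   0   0   5   5   5   5
  2   0   5   5   5   5   5   5   5   5   5  10  10  10
  3   0   5   5   5   5   5   6   6   6   6  10  10  10
  4   0   5   5   5   5   5   6   6   7   7  10  10  10
  5   0   5   5   5   5   5   6  11  11  11  11  11  12
  6   0   5   5   5   5   5   6  11  11  15  15  15  15

11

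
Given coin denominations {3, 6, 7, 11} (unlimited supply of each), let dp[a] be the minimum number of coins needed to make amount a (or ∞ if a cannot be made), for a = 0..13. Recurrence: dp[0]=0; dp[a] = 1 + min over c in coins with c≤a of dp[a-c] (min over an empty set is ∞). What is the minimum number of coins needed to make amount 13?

 a  0  1  2  3  4  5  6  7  8  9 10 11 12 13
dp  0  -  -  1  -  -  1  1  -  2  2  1  2  2
(- denotes ∞ / unreachable)

2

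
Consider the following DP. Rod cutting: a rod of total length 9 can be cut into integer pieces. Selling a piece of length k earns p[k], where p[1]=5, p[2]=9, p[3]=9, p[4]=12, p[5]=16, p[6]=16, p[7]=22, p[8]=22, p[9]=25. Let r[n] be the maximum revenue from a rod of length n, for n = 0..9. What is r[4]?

   n    0    1    2    3    4    5    6    7    8    9
r[n]    0    5   10   15   20   25   30   35   40   45

20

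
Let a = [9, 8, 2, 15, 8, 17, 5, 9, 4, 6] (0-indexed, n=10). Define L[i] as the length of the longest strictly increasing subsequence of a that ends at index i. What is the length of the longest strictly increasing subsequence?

   i    0    1    2    3    4    5    6    7    8    9
a[i]    9    8    2   15    8   17    5    9    4    6
L[i]    1    1    1    2    2    3    2    3    2    3

3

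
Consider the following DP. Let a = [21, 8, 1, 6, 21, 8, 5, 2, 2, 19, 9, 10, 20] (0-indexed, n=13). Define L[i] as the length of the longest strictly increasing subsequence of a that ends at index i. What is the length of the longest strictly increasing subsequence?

6

   i    0    1    2    3    4    5    6    7    8    9   10   11   12
a[i]   21    8    1    6   21    8    5    2    2   19    9   10   20
L[i]    1    1    1    2    3    3    2    2    2    4    4    5    6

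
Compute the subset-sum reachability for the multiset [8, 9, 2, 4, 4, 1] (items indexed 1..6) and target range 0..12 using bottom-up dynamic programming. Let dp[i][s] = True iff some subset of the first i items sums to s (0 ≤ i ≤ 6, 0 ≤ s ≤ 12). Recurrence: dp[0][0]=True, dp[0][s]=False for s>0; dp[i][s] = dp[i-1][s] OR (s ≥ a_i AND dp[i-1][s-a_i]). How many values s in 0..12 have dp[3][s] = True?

6

i\s   0   1   2   3   4   5   6   7   8   9  10  11  12
  0   T   F   F   F   F   F   F   F   F   F   F   F   F
  1   T   F   F   F   F   F   F   F   T   F   F   F   F
  2   T   F   F   F   F   F   F   F   T   T   F   F   F
  3   T   F   T   F   F   F   F   F   T   T   T   T   F
  4   T   F   T   F   T   F   T   F   T   T   T   T   T
  5   T   F   T   F   T   F   T   F   T   T   T   T   T
  6   T   T   T   T   T   T   T   T   T   T   T   T   T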